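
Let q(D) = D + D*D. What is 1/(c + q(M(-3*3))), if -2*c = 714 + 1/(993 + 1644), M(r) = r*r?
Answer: 5274/33147089 ≈ 0.00015911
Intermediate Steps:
M(r) = r**2
q(D) = D + D**2
c = -1882819/5274 (c = -(714 + 1/(993 + 1644))/2 = -(714 + 1/2637)/2 = -1/2*1882819/2637 = -1882819/5274 ≈ -357.00)
1/(c + q(M(-3*3))) = 1/(-1882819/5274 + (-3*3)**2*(1 + (-3*3)**2)) = 1/(-1882819/5274 + (-9)**2*(1 + (-9)**2)) = 1/(-1882819/5274 + 81*(1 + 81)) = 1/(-1882819/5274 + 81*82) = 1/(-1882819/5274 + 6642) = 1/(33147089/5274) = 5274/33147089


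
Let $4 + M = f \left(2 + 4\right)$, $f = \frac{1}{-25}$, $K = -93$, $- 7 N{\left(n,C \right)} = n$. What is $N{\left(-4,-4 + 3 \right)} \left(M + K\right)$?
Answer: $- \frac{9724}{175} \approx -55.566$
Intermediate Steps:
$N{\left(n,C \right)} = - \frac{n}{7}$
$f = - \frac{1}{25} \approx -0.04$
$M = - \frac{106}{25}$ ($M = -4 - \frac{2 + 4}{25} = -4 - \frac{6}{25} = - \frac{106}{25} \approx -4.24$)
$N{\left(-4,-4 + 3 \right)} \left(M + K\right) = \left(- \frac{1}{7}\right) \left(-4\right) \left(- \frac{106}{25} - 93\right) = \frac{4}{7} \left(- \frac{2431}{25}\right) = - \frac{9724}{175}$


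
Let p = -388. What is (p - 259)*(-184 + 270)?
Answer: -55642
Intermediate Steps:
(p - 259)*(-184 + 270) = (-388 - 259)*(-184 + 270) = -647*86 = -55642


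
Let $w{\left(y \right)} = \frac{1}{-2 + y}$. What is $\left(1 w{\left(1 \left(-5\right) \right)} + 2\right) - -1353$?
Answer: $\frac{9484}{7} \approx 1354.9$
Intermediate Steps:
$\left(1 w{\left(1 \left(-5\right) \right)} + 2\right) - -1353 = \left(1 \frac{1}{-2 + 1 \left(-5\right)} + 2\right) - -1353 = \left(1 \frac{1}{-2 - 5} + 2\right) + 1353 = \left(1 \frac{1}{-7} + 2\right) + 1353 = \left(1 \left(- \frac{1}{7}\right) + 2\right) + 1353 = \left(- \frac{1}{7} + 2\right) + 1353 = \frac{13}{7} + 1353 = \frac{9484}{7}$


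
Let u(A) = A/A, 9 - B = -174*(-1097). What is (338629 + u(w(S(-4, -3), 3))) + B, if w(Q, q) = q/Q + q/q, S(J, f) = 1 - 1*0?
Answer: 147761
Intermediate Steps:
S(J, f) = 1 (S(J, f) = 1 + 0 = 1)
w(Q, q) = 1 + q/Q (w(Q, q) = q/Q + 1 = 1 + q/Q)
B = -190869 (B = 9 - (-174)*(-1097) = 9 - 1*190878 = 9 - 190878 = -190869)
u(A) = 1
(338629 + u(w(S(-4, -3), 3))) + B = (338629 + 1) - 190869 = 338630 - 190869 = 147761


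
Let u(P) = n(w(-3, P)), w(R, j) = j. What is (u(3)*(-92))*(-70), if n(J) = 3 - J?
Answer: 0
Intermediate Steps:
u(P) = 3 - P
(u(3)*(-92))*(-70) = ((3 - 1*3)*(-92))*(-70) = ((3 - 3)*(-92))*(-70) = (0*(-92))*(-70) = 0*(-70) = 0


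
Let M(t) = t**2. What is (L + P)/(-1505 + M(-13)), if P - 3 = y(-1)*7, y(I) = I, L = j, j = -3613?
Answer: 3617/1336 ≈ 2.7073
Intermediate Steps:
L = -3613
P = -4 (P = 3 - 1*7 = 3 - 7 = -4)
(L + P)/(-1505 + M(-13)) = (-3613 - 4)/(-1505 + (-13)**2) = -3617/(-1505 + 169) = -3617/(-1336) = -3617*(-1/1336) = 3617/1336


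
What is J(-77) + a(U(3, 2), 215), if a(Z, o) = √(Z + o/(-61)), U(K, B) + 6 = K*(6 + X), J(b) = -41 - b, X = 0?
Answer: 36 + √31537/61 ≈ 38.911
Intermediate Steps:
U(K, B) = -6 + 6*K (U(K, B) = -6 + K*(6 + 0) = -6 + K*6 = -6 + 6*K)
a(Z, o) = √(Z - o/61) (a(Z, o) = √(Z + o*(-1/61)) = √(Z - o/61))
J(-77) + a(U(3, 2), 215) = (-41 - 1*(-77)) + √(-61*215 + 3721*(-6 + 6*3))/61 = (-41 + 77) + √(-13115 + 3721*(-6 + 18))/61 = 36 + √(-13115 + 3721*12)/61 = 36 + √(-13115 + 44652)/61 = 36 + √31537/61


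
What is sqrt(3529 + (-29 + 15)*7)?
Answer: sqrt(3431) ≈ 58.575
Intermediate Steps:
sqrt(3529 + (-29 + 15)*7) = sqrt(3529 - 14*7) = sqrt(3529 - 98) = sqrt(3431)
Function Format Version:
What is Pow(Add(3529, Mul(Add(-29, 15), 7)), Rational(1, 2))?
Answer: Pow(3431, Rational(1, 2)) ≈ 58.575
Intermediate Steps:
Pow(Add(3529, Mul(Add(-29, 15), 7)), Rational(1, 2)) = Pow(Add(3529, Mul(-14, 7)), Rational(1, 2)) = Pow(Add(3529, -98), Rational(1, 2)) = Pow(3431, Rational(1, 2))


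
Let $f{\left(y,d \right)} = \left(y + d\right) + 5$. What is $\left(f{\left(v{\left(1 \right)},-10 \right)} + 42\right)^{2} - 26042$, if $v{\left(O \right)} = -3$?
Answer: $-24886$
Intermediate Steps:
$f{\left(y,d \right)} = 5 + d + y$ ($f{\left(y,d \right)} = \left(d + y\right) + 5 = 5 + d + y$)
$\left(f{\left(v{\left(1 \right)},-10 \right)} + 42\right)^{2} - 26042 = \left(\left(5 - 10 - 3\right) + 42\right)^{2} - 26042 = \left(-8 + 42\right)^{2} - 26042 = 34^{2} - 26042 = 1156 - 26042 = -24886$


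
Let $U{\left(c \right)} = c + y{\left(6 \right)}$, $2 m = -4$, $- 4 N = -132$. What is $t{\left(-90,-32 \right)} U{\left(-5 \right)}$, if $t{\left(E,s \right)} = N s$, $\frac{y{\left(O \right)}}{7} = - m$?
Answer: $-9504$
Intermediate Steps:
$N = 33$ ($N = \left(- \frac{1}{4}\right) \left(-132\right) = 33$)
$m = -2$ ($m = \frac{1}{2} \left(-4\right) = -2$)
$y{\left(O \right)} = 14$ ($y{\left(O \right)} = 7 \left(\left(-1\right) \left(-2\right)\right) = 7 \cdot 2 = 14$)
$t{\left(E,s \right)} = 33 s$
$U{\left(c \right)} = 14 + c$ ($U{\left(c \right)} = c + 14 = 14 + c$)
$t{\left(-90,-32 \right)} U{\left(-5 \right)} = 33 \left(-32\right) \left(14 - 5\right) = \left(-1056\right) 9 = -9504$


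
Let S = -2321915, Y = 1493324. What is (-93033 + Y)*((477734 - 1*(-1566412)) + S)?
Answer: -388957430779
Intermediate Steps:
(-93033 + Y)*((477734 - 1*(-1566412)) + S) = (-93033 + 1493324)*((477734 - 1*(-1566412)) - 2321915) = 1400291*((477734 + 1566412) - 2321915) = 1400291*(2044146 - 2321915) = 1400291*(-277769) = -388957430779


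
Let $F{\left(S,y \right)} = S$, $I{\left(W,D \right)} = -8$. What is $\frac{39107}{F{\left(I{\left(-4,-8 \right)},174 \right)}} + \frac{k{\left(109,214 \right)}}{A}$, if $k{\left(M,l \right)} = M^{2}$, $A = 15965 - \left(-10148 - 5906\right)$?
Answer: $- \frac{1252071985}{256152} \approx -4888.0$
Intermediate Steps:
$A = 32019$ ($A = 15965 - \left(-10148 - 5906\right) = 15965 - -16054 = 15965 + 16054 = 32019$)
$\frac{39107}{F{\left(I{\left(-4,-8 \right)},174 \right)}} + \frac{k{\left(109,214 \right)}}{A} = \frac{39107}{-8} + \frac{109^{2}}{32019} = 39107 \left(- \frac{1}{8}\right) + 11881 \cdot \frac{1}{32019} = - \frac{39107}{8} + \frac{11881}{32019} = - \frac{1252071985}{256152}$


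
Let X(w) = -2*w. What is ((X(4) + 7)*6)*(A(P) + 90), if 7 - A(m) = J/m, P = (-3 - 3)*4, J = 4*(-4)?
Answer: -578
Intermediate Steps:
J = -16
P = -24 (P = -6*4 = -24)
A(m) = 7 + 16/m (A(m) = 7 - (-16)/m = 7 + 16/m)
((X(4) + 7)*6)*(A(P) + 90) = ((-2*4 + 7)*6)*((7 + 16/(-24)) + 90) = ((-8 + 7)*6)*((7 + 16*(-1/24)) + 90) = (-1*6)*((7 - ⅔) + 90) = -6*(19/3 + 90) = -6*289/3 = -578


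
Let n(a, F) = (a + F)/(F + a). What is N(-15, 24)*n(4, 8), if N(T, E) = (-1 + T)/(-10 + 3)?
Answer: 16/7 ≈ 2.2857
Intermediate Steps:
n(a, F) = 1 (n(a, F) = (F + a)/(F + a) = 1)
N(T, E) = 1/7 - T/7 (N(T, E) = (-1 + T)/(-7) = (-1 + T)*(-1/7) = 1/7 - T/7)
N(-15, 24)*n(4, 8) = (1/7 - 1/7*(-15))*1 = (1/7 + 15/7)*1 = (16/7)*1 = 16/7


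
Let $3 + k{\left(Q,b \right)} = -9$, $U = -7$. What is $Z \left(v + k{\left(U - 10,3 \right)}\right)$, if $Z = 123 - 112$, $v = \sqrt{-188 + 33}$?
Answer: $-132 + 11 i \sqrt{155} \approx -132.0 + 136.95 i$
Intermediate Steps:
$v = i \sqrt{155}$ ($v = \sqrt{-155} = i \sqrt{155} \approx 12.45 i$)
$k{\left(Q,b \right)} = -12$ ($k{\left(Q,b \right)} = -3 - 9 = -12$)
$Z = 11$
$Z \left(v + k{\left(U - 10,3 \right)}\right) = 11 \left(i \sqrt{155} - 12\right) = 11 \left(-12 + i \sqrt{155}\right) = -132 + 11 i \sqrt{155}$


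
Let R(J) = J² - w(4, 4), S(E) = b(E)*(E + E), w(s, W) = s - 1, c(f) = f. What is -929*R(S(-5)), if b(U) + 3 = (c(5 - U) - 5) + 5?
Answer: -4549313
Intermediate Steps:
w(s, W) = -1 + s
b(U) = 2 - U (b(U) = -3 + (((5 - U) - 5) + 5) = -3 + (-U + 5) = -3 + (5 - U) = 2 - U)
S(E) = 2*E*(2 - E) (S(E) = (2 - E)*(E + E) = (2 - E)*(2*E) = 2*E*(2 - E))
R(J) = -3 + J² (R(J) = J² - (-1 + 4) = J² - 1*3 = J² - 3 = -3 + J²)
-929*R(S(-5)) = -929*(-3 + (2*(-5)*(2 - 1*(-5)))²) = -929*(-3 + (2*(-5)*(2 + 5))²) = -929*(-3 + (2*(-5)*7)²) = -929*(-3 + (-70)²) = -929*(-3 + 4900) = -929*4897 = -4549313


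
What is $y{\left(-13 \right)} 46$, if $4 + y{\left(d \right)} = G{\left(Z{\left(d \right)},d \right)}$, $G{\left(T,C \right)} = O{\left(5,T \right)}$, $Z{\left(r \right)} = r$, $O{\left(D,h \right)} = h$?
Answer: $-782$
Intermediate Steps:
$G{\left(T,C \right)} = T$
$y{\left(d \right)} = -4 + d$
$y{\left(-13 \right)} 46 = \left(-4 - 13\right) 46 = \left(-17\right) 46 = -782$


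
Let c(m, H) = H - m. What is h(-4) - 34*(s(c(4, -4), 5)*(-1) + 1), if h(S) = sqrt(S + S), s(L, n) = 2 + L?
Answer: -238 + 2*I*sqrt(2) ≈ -238.0 + 2.8284*I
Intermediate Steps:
h(S) = sqrt(2)*sqrt(S) (h(S) = sqrt(2*S) = sqrt(2)*sqrt(S))
h(-4) - 34*(s(c(4, -4), 5)*(-1) + 1) = sqrt(2)*sqrt(-4) - 34*((2 + (-4 - 1*4))*(-1) + 1) = sqrt(2)*(2*I) - 34*((2 + (-4 - 4))*(-1) + 1) = 2*I*sqrt(2) - 34*((2 - 8)*(-1) + 1) = 2*I*sqrt(2) - 34*(-6*(-1) + 1) = 2*I*sqrt(2) - 34*(6 + 1) = 2*I*sqrt(2) - 34*7 = 2*I*sqrt(2) - 238 = -238 + 2*I*sqrt(2)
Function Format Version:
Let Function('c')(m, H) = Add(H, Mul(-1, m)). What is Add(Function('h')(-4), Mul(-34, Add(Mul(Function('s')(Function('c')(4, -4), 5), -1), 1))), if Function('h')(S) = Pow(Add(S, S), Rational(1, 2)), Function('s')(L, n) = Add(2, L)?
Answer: Add(-238, Mul(2, I, Pow(2, Rational(1, 2)))) ≈ Add(-238.00, Mul(2.8284, I))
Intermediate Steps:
Function('h')(S) = Mul(Pow(2, Rational(1, 2)), Pow(S, Rational(1, 2))) (Function('h')(S) = Pow(Mul(2, S), Rational(1, 2)) = Mul(Pow(2, Rational(1, 2)), Pow(S, Rational(1, 2))))
Add(Function('h')(-4), Mul(-34, Add(Mul(Function('s')(Function('c')(4, -4), 5), -1), 1))) = Add(Mul(Pow(2, Rational(1, 2)), Pow(-4, Rational(1, 2))), Mul(-34, Add(Mul(Add(2, Add(-4, Mul(-1, 4))), -1), 1))) = Add(Mul(Pow(2, Rational(1, 2)), Mul(2, I)), Mul(-34, Add(Mul(Add(2, Add(-4, -4)), -1), 1))) = Add(Mul(2, I, Pow(2, Rational(1, 2))), Mul(-34, Add(Mul(Add(2, -8), -1), 1))) = Add(Mul(2, I, Pow(2, Rational(1, 2))), Mul(-34, Add(Mul(-6, -1), 1))) = Add(Mul(2, I, Pow(2, Rational(1, 2))), Mul(-34, Add(6, 1))) = Add(Mul(2, I, Pow(2, Rational(1, 2))), Mul(-34, 7)) = Add(Mul(2, I, Pow(2, Rational(1, 2))), -238) = Add(-238, Mul(2, I, Pow(2, Rational(1, 2))))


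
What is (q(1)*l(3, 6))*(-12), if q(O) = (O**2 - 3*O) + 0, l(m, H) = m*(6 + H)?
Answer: 864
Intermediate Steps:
q(O) = O**2 - 3*O
(q(1)*l(3, 6))*(-12) = ((1*(-3 + 1))*(3*(6 + 6)))*(-12) = ((1*(-2))*(3*12))*(-12) = -2*36*(-12) = -72*(-12) = 864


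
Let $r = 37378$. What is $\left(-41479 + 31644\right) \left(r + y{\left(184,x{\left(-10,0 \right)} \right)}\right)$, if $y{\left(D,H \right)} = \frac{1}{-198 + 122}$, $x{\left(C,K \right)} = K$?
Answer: $- \frac{27938550045}{76} \approx -3.6761 \cdot 10^{8}$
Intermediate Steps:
$y{\left(D,H \right)} = - \frac{1}{76}$ ($y{\left(D,H \right)} = \frac{1}{-76} = - \frac{1}{76}$)
$\left(-41479 + 31644\right) \left(r + y{\left(184,x{\left(-10,0 \right)} \right)}\right) = \left(-41479 + 31644\right) \left(37378 - \frac{1}{76}\right) = \left(-9835\right) \frac{2840727}{76} = - \frac{27938550045}{76}$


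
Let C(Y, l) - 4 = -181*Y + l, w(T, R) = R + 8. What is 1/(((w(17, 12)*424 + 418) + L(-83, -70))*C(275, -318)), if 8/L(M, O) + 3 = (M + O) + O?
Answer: -113/50362986830 ≈ -2.2437e-9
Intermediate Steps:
w(T, R) = 8 + R
L(M, O) = 8/(-3 + M + 2*O) (L(M, O) = 8/(-3 + ((M + O) + O)) = 8/(-3 + (M + 2*O)) = 8/(-3 + M + 2*O))
C(Y, l) = 4 + l - 181*Y (C(Y, l) = 4 + (-181*Y + l) = 4 + (l - 181*Y) = 4 + l - 181*Y)
1/(((w(17, 12)*424 + 418) + L(-83, -70))*C(275, -318)) = 1/((((8 + 12)*424 + 418) + 8/(-3 - 83 + 2*(-70)))*(4 - 318 - 181*275)) = 1/(((20*424 + 418) + 8/(-3 - 83 - 140))*(4 - 318 - 49775)) = 1/(((8480 + 418) + 8/(-226))*(-50089)) = -1/50089/(8898 + 8*(-1/226)) = -1/50089/(8898 - 4/113) = -1/50089/(1005470/113) = (113/1005470)*(-1/50089) = -113/50362986830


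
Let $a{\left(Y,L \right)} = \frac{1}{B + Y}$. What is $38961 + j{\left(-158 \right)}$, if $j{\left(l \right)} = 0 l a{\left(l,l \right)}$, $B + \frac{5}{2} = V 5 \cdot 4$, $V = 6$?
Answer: $38961$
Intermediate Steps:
$B = \frac{235}{2}$ ($B = - \frac{5}{2} + 6 \cdot 5 \cdot 4 = - \frac{5}{2} + 30 \cdot 4 = - \frac{5}{2} + 120 = \frac{235}{2} \approx 117.5$)
$a{\left(Y,L \right)} = \frac{1}{\frac{235}{2} + Y}$
$j{\left(l \right)} = 0$ ($j{\left(l \right)} = 0 l \frac{2}{235 + 2 l} = 0 \frac{2}{235 + 2 l} = 0$)
$38961 + j{\left(-158 \right)} = 38961 + 0 = 38961$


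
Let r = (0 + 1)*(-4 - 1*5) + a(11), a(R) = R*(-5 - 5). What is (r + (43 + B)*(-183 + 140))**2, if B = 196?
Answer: 108076816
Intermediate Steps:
a(R) = -10*R (a(R) = R*(-10) = -10*R)
r = -119 (r = (0 + 1)*(-4 - 1*5) - 10*11 = 1*(-4 - 5) - 110 = 1*(-9) - 110 = -9 - 110 = -119)
(r + (43 + B)*(-183 + 140))**2 = (-119 + (43 + 196)*(-183 + 140))**2 = (-119 + 239*(-43))**2 = (-119 - 10277)**2 = (-10396)**2 = 108076816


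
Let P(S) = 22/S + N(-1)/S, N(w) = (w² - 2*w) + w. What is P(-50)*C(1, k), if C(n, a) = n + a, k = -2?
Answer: 12/25 ≈ 0.48000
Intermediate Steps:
N(w) = w² - w
C(n, a) = a + n
P(S) = 24/S (P(S) = 22/S + (-(-1 - 1))/S = 22/S + (-1*(-2))/S = 22/S + 2/S = 24/S)
P(-50)*C(1, k) = (24/(-50))*(-2 + 1) = (24*(-1/50))*(-1) = -12/25*(-1) = 12/25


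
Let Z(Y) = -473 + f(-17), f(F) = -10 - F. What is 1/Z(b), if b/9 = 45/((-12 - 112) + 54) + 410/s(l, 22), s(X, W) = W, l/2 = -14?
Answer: -1/466 ≈ -0.0021459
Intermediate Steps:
l = -28 (l = 2*(-14) = -28)
b = 24939/154 (b = 9*(45/((-12 - 112) + 54) + 410/22) = 9*(45/(-124 + 54) + 410*(1/22)) = 9*(45/(-70) + 205/11) = 9*(45*(-1/70) + 205/11) = 9*(-9/14 + 205/11) = 9*(2771/154) = 24939/154 ≈ 161.94)
Z(Y) = -466 (Z(Y) = -473 + (-10 - 1*(-17)) = -473 + (-10 + 17) = -473 + 7 = -466)
1/Z(b) = 1/(-466) = -1/466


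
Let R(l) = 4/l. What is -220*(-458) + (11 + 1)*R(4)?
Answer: 100772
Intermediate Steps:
-220*(-458) + (11 + 1)*R(4) = -220*(-458) + (11 + 1)*(4/4) = 100760 + 12*(4*(1/4)) = 100760 + 12*1 = 100760 + 12 = 100772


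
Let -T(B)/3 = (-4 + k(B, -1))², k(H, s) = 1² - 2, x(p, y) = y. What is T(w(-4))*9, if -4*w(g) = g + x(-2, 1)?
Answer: -675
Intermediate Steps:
w(g) = -¼ - g/4 (w(g) = -(g + 1)/4 = -(1 + g)/4 = -¼ - g/4)
k(H, s) = -1 (k(H, s) = 1 - 2 = -1)
T(B) = -75 (T(B) = -3*(-4 - 1)² = -3*(-5)² = -3*25 = -75)
T(w(-4))*9 = -75*9 = -675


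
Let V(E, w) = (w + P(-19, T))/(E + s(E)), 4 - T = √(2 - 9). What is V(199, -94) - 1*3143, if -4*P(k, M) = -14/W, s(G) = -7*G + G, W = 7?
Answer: -6254383/1990 ≈ -3142.9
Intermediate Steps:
T = 4 - I*√7 (T = 4 - √(2 - 9) = 4 - √(-7) = 4 - I*√7 ≈ 4.0 - 2.6458*I)
s(G) = -6*G
P(k, M) = ½ (P(k, M) = -(-7)/(2*7) = -¼*(-2) = ½)
V(E, w) = -(½ + w)/(5*E) (V(E, w) = (w + ½)/(E - 6*E) = (½ + w)/((-5*E)) = (½ + w)*(-1/(5*E)) = -(½ + w)/(5*E))
V(199, -94) - 1*3143 = (⅒)*(-1 - 2*(-94))/199 - 1*3143 = (⅒)*(1/199)*(-1 + 188) - 3143 = (⅒)*(1/199)*187 - 3143 = 187/1990 - 3143 = -6254383/1990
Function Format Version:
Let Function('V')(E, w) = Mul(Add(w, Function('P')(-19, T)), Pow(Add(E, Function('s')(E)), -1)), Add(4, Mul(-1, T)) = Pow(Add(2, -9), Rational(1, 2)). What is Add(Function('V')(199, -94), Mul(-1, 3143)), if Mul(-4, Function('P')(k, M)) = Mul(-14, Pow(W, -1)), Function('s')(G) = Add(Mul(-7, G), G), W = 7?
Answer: Rational(-6254383, 1990) ≈ -3142.9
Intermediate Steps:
T = Add(4, Mul(-1, I, Pow(7, Rational(1, 2)))) (T = Add(4, Mul(-1, Pow(Add(2, -9), Rational(1, 2)))) = Add(4, Mul(-1, Pow(-7, Rational(1, 2)))) = Add(4, Mul(-1, Mul(I, Pow(7, Rational(1, 2))))) = Add(4, Mul(-1, I, Pow(7, Rational(1, 2)))) ≈ Add(4.0000, Mul(-2.6458, I)))
Function('s')(G) = Mul(-6, G)
Function('P')(k, M) = Rational(1, 2) (Function('P')(k, M) = Mul(Rational(-1, 4), Mul(-14, Pow(7, -1))) = Mul(Rational(-1, 4), Mul(-14, Rational(1, 7))) = Mul(Rational(-1, 4), -2) = Rational(1, 2))
Function('V')(E, w) = Mul(Rational(-1, 5), Pow(E, -1), Add(Rational(1, 2), w)) (Function('V')(E, w) = Mul(Add(w, Rational(1, 2)), Pow(Add(E, Mul(-6, E)), -1)) = Mul(Add(Rational(1, 2), w), Pow(Mul(-5, E), -1)) = Mul(Add(Rational(1, 2), w), Mul(Rational(-1, 5), Pow(E, -1))) = Mul(Rational(-1, 5), Pow(E, -1), Add(Rational(1, 2), w)))
Add(Function('V')(199, -94), Mul(-1, 3143)) = Add(Mul(Rational(1, 10), Pow(199, -1), Add(-1, Mul(-2, -94))), Mul(-1, 3143)) = Add(Mul(Rational(1, 10), Rational(1, 199), Add(-1, 188)), -3143) = Add(Mul(Rational(1, 10), Rational(1, 199), 187), -3143) = Add(Rational(187, 1990), -3143) = Rational(-6254383, 1990)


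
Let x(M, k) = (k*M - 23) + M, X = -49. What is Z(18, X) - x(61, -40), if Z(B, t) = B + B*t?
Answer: 1538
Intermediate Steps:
x(M, k) = -23 + M + M*k (x(M, k) = (M*k - 23) + M = (-23 + M*k) + M = -23 + M + M*k)
Z(18, X) - x(61, -40) = 18*(1 - 49) - (-23 + 61 + 61*(-40)) = 18*(-48) - (-23 + 61 - 2440) = -864 - 1*(-2402) = -864 + 2402 = 1538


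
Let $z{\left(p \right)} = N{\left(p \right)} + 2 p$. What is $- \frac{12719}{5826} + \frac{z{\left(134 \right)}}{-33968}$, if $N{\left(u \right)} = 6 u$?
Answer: $- \frac{27392779}{12368598} \approx -2.2147$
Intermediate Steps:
$z{\left(p \right)} = 8 p$ ($z{\left(p \right)} = 6 p + 2 p = 8 p$)
$- \frac{12719}{5826} + \frac{z{\left(134 \right)}}{-33968} = - \frac{12719}{5826} + \frac{8 \cdot 134}{-33968} = \left(-12719\right) \frac{1}{5826} + 1072 \left(- \frac{1}{33968}\right) = - \frac{12719}{5826} - \frac{67}{2123} = - \frac{27392779}{12368598}$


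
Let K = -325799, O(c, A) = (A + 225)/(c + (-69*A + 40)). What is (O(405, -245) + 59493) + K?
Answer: -462040912/1735 ≈ -2.6631e+5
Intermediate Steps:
O(c, A) = (225 + A)/(40 + c - 69*A) (O(c, A) = (225 + A)/(c + (40 - 69*A)) = (225 + A)/(40 + c - 69*A))
(O(405, -245) + 59493) + K = ((225 - 245)/(40 + 405 - 69*(-245)) + 59493) - 325799 = (-20/(40 + 405 + 16905) + 59493) - 325799 = (-20/17350 + 59493) - 325799 = ((1/17350)*(-20) + 59493) - 325799 = (-2/1735 + 59493) - 325799 = 103220353/1735 - 325799 = -462040912/1735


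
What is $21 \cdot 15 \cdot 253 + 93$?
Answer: $79788$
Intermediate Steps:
$21 \cdot 15 \cdot 253 + 93 = 315 \cdot 253 + 93 = 79695 + 93 = 79788$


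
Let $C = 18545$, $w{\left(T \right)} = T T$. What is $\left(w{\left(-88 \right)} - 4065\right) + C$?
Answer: $22224$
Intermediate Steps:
$w{\left(T \right)} = T^{2}$
$\left(w{\left(-88 \right)} - 4065\right) + C = \left(\left(-88\right)^{2} - 4065\right) + 18545 = \left(7744 - 4065\right) + 18545 = 3679 + 18545 = 22224$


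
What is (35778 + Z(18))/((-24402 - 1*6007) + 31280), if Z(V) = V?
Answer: 35796/871 ≈ 41.098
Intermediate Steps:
(35778 + Z(18))/((-24402 - 1*6007) + 31280) = (35778 + 18)/((-24402 - 1*6007) + 31280) = 35796/((-24402 - 6007) + 31280) = 35796/(-30409 + 31280) = 35796/871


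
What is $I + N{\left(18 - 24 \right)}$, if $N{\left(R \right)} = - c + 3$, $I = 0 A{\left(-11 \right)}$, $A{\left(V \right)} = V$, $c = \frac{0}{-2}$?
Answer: $3$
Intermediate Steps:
$c = 0$ ($c = 0 \left(- \frac{1}{2}\right) = 0$)
$I = 0$ ($I = 0 \left(-11\right) = 0$)
$N{\left(R \right)} = 3$ ($N{\left(R \right)} = \left(-1\right) 0 + 3 = 0 + 3 = 3$)
$I + N{\left(18 - 24 \right)} = 0 + 3 = 3$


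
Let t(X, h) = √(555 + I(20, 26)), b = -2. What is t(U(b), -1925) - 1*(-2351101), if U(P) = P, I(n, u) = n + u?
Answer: 2351101 + √601 ≈ 2.3511e+6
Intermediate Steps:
t(X, h) = √601 (t(X, h) = √(555 + (20 + 26)) = √(555 + 46) = √601)
t(U(b), -1925) - 1*(-2351101) = √601 - 1*(-2351101) = √601 + 2351101 = 2351101 + √601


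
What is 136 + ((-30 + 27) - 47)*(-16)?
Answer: 936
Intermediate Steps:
136 + ((-30 + 27) - 47)*(-16) = 136 + (-3 - 47)*(-16) = 136 - 50*(-16) = 136 + 800 = 936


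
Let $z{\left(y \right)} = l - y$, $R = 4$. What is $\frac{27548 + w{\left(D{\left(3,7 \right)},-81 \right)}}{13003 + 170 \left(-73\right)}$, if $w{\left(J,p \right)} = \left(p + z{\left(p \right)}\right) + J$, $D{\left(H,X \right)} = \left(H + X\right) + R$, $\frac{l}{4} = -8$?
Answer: $\frac{27530}{593} \approx 46.425$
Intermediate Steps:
$l = -32$ ($l = 4 \left(-8\right) = -32$)
$z{\left(y \right)} = -32 - y$
$D{\left(H,X \right)} = 4 + H + X$ ($D{\left(H,X \right)} = \left(H + X\right) + 4 = 4 + H + X$)
$w{\left(J,p \right)} = -32 + J$ ($w{\left(J,p \right)} = \left(p - \left(32 + p\right)\right) + J = -32 + J$)
$\frac{27548 + w{\left(D{\left(3,7 \right)},-81 \right)}}{13003 + 170 \left(-73\right)} = \frac{27548 + \left(-32 + \left(4 + 3 + 7\right)\right)}{13003 + 170 \left(-73\right)} = \frac{27548 + \left(-32 + 14\right)}{13003 - 12410} = \frac{27548 - 18}{593} = 27530 \cdot \frac{1}{593} = \frac{27530}{593}$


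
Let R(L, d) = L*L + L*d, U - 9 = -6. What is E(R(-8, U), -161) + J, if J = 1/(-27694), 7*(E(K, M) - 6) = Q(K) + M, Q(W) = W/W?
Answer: -3267899/193858 ≈ -16.857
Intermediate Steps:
U = 3 (U = 9 - 6 = 3)
Q(W) = 1
R(L, d) = L² + L*d
E(K, M) = 43/7 + M/7 (E(K, M) = 6 + (1 + M)/7 = 6 + (⅐ + M/7) = 43/7 + M/7)
J = -1/27694 ≈ -3.6109e-5
E(R(-8, U), -161) + J = (43/7 + (⅐)*(-161)) - 1/27694 = (43/7 - 23) - 1/27694 = -118/7 - 1/27694 = -3267899/193858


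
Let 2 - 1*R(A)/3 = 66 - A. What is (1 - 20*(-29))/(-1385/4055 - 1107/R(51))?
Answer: 6125483/295658 ≈ 20.718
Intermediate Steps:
R(A) = -192 + 3*A (R(A) = 6 - 3*(66 - A) = 6 + (-198 + 3*A) = -192 + 3*A)
(1 - 20*(-29))/(-1385/4055 - 1107/R(51)) = (1 - 20*(-29))/(-1385/4055 - 1107/(-192 + 3*51)) = (1 + 580)/(-1385*1/4055 - 1107/(-192 + 153)) = 581/(-277/811 - 1107/(-39)) = 581/(-277/811 - 1107*(-1/39)) = 581/(-277/811 + 369/13) = 581/(295658/10543) = 581*(10543/295658) = 6125483/295658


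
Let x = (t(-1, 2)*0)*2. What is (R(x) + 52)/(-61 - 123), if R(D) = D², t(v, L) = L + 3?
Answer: -13/46 ≈ -0.28261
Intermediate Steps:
t(v, L) = 3 + L
x = 0 (x = ((3 + 2)*0)*2 = (5*0)*2 = 0*2 = 0)
(R(x) + 52)/(-61 - 123) = (0² + 52)/(-61 - 123) = (0 + 52)/(-184) = 52*(-1/184) = -13/46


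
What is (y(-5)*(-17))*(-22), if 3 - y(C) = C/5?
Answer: 1496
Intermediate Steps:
y(C) = 3 - C/5
(y(-5)*(-17))*(-22) = ((3 - ⅕*(-5))*(-17))*(-22) = ((3 + 1)*(-17))*(-22) = (4*(-17))*(-22) = -68*(-22) = 1496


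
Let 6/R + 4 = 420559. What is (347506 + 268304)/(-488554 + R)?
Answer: -43163662425/34243971244 ≈ -1.2605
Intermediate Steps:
R = 2/140185 (R = 6/(-4 + 420559) = 6/420555 = 6*(1/420555) = 2/140185 ≈ 1.4267e-5)
(347506 + 268304)/(-488554 + R) = (347506 + 268304)/(-488554 + 2/140185) = 615810/(-68487942488/140185) = 615810*(-140185/68487942488) = -43163662425/34243971244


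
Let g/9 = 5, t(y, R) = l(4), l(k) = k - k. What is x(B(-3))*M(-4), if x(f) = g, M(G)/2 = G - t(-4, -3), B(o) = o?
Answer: -360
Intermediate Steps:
l(k) = 0
t(y, R) = 0
g = 45 (g = 9*5 = 45)
M(G) = 2*G (M(G) = 2*(G - 1*0) = 2*(G + 0) = 2*G)
x(f) = 45
x(B(-3))*M(-4) = 45*(2*(-4)) = 45*(-8) = -360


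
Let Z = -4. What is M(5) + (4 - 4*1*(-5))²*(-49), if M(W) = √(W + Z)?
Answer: -28223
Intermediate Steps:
M(W) = √(-4 + W) (M(W) = √(W - 4) = √(-4 + W))
M(5) + (4 - 4*1*(-5))²*(-49) = √(-4 + 5) + (4 - 4*1*(-5))²*(-49) = √1 + (4 - 4*(-5))²*(-49) = 1 + (4 + 20)²*(-49) = 1 + 24²*(-49) = 1 + 576*(-49) = 1 - 28224 = -28223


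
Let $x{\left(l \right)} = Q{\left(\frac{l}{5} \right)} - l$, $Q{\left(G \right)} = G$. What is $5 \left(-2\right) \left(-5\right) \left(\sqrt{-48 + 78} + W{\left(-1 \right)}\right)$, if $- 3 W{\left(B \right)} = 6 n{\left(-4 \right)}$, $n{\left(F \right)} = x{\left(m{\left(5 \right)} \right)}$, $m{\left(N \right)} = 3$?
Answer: $240 + 50 \sqrt{30} \approx 513.86$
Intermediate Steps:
$x{\left(l \right)} = - \frac{4 l}{5}$ ($x{\left(l \right)} = \frac{l}{5} - l = - \frac{4 l}{5}$)
$n{\left(F \right)} = - \frac{12}{5}$ ($n{\left(F \right)} = \left(- \frac{4}{5}\right) 3 = - \frac{12}{5}$)
$W{\left(B \right)} = \frac{24}{5}$ ($W{\left(B \right)} = - \frac{6 \left(- \frac{12}{5}\right)}{3} = \left(- \frac{1}{3}\right) \left(- \frac{72}{5}\right) = \frac{24}{5}$)
$5 \left(-2\right) \left(-5\right) \left(\sqrt{-48 + 78} + W{\left(-1 \right)}\right) = 5 \left(-2\right) \left(-5\right) \left(\sqrt{-48 + 78} + \frac{24}{5}\right) = \left(-10\right) \left(-5\right) \left(\sqrt{30} + \frac{24}{5}\right) = 50 \left(\frac{24}{5} + \sqrt{30}\right) = 240 + 50 \sqrt{30}$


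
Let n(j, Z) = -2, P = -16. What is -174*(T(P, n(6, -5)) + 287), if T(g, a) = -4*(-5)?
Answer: -53418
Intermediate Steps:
T(g, a) = 20
-174*(T(P, n(6, -5)) + 287) = -174*(20 + 287) = -174*307 = -53418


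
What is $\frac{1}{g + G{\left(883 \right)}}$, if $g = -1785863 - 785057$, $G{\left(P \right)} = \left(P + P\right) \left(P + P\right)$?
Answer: $\frac{1}{547836} \approx 1.8254 \cdot 10^{-6}$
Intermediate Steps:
$G{\left(P \right)} = 4 P^{2}$ ($G{\left(P \right)} = 2 P 2 P = 4 P^{2}$)
$g = -2570920$
$\frac{1}{g + G{\left(883 \right)}} = \frac{1}{-2570920 + 4 \cdot 883^{2}} = \frac{1}{-2570920 + 4 \cdot 779689} = \frac{1}{-2570920 + 3118756} = \frac{1}{547836}$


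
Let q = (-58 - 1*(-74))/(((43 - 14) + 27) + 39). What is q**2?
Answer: 256/9025 ≈ 0.028366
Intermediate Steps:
q = 16/95 (q = (-58 + 74)/((29 + 27) + 39) = 16/(56 + 39) = 16/95 ≈ 0.16842)
q**2 = (16/95)**2 = 256/9025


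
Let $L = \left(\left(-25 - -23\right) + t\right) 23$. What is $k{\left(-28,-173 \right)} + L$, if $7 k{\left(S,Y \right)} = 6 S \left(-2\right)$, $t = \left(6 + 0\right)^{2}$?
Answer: $830$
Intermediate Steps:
$t = 36$ ($t = 6^{2} = 36$)
$k{\left(S,Y \right)} = - \frac{12 S}{7}$ ($k{\left(S,Y \right)} = \frac{6 S \left(-2\right)}{7} = \frac{\left(-12\right) S}{7} = - \frac{12 S}{7}$)
$L = 782$ ($L = \left(\left(-25 - -23\right) + 36\right) 23 = \left(\left(-25 + 23\right) + 36\right) 23 = \left(-2 + 36\right) 23 = 34 \cdot 23 = 782$)
$k{\left(-28,-173 \right)} + L = \left(- \frac{12}{7}\right) \left(-28\right) + 782 = 48 + 782 = 830$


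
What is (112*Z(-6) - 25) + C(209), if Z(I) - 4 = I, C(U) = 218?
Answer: -31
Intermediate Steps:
Z(I) = 4 + I
(112*Z(-6) - 25) + C(209) = (112*(4 - 6) - 25) + 218 = (112*(-2) - 25) + 218 = (-224 - 25) + 218 = -249 + 218 = -31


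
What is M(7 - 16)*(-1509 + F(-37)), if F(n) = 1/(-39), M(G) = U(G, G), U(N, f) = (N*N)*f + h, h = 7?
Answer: 42491144/39 ≈ 1.0895e+6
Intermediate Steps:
U(N, f) = 7 + f*N² (U(N, f) = (N*N)*f + 7 = N²*f + 7 = f*N² + 7 = 7 + f*N²)
M(G) = 7 + G³ (M(G) = 7 + G*G² = 7 + G³)
F(n) = -1/39
M(7 - 16)*(-1509 + F(-37)) = (7 + (7 - 16)³)*(-1509 - 1/39) = (7 + (-9)³)*(-58852/39) = (7 - 729)*(-58852/39) = -722*(-58852/39) = 42491144/39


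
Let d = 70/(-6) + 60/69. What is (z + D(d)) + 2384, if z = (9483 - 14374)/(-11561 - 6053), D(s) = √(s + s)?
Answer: 41996667/17614 + I*√102810/69 ≈ 2384.3 + 4.647*I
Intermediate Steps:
d = -745/69 (d = 70*(-⅙) + 60*(1/69) = -35/3 + 20/23 = -745/69 ≈ -10.797)
D(s) = √2*√s (D(s) = √(2*s) = √2*√s)
z = 4891/17614 (z = -4891/(-17614) = -4891*(-1/17614) = 4891/17614 ≈ 0.27768)
(z + D(d)) + 2384 = (4891/17614 + √2*√(-745/69)) + 2384 = (4891/17614 + √2*(I*√51405/69)) + 2384 = (4891/17614 + I*√102810/69) + 2384 = 41996667/17614 + I*√102810/69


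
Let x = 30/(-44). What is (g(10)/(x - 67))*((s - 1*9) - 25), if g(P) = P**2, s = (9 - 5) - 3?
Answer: 72600/1489 ≈ 48.758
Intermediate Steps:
s = 1 (s = 4 - 3 = 1)
x = -15/22 (x = 30*(-1/44) = -15/22 ≈ -0.68182)
(g(10)/(x - 67))*((s - 1*9) - 25) = (10**2/(-15/22 - 67))*((1 - 1*9) - 25) = (100/(-1489/22))*((1 - 9) - 25) = (-22/1489*100)*(-8 - 25) = -2200/1489*(-33) = 72600/1489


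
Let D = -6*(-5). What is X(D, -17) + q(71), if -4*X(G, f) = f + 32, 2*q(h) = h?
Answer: 127/4 ≈ 31.750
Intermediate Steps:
q(h) = h/2
D = 30
X(G, f) = -8 - f/4 (X(G, f) = -(f + 32)/4 = -(32 + f)/4 = -8 - f/4)
X(D, -17) + q(71) = (-8 - ¼*(-17)) + (½)*71 = (-8 + 17/4) + 71/2 = -15/4 + 71/2 = 127/4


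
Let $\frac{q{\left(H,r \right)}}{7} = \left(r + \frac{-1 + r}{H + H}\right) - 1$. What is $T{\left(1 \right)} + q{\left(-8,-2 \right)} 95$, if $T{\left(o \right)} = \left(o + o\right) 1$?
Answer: $- \frac{29893}{16} \approx -1868.3$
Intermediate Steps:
$q{\left(H,r \right)} = -7 + 7 r + \frac{7 \left(-1 + r\right)}{2 H}$ ($q{\left(H,r \right)} = 7 \left(\left(r + \frac{-1 + r}{H + H}\right) - 1\right) = 7 \left(\left(r + \frac{-1 + r}{2 H}\right) - 1\right) = 7 \left(-1 + r + \frac{-1 + r}{2 H}\right) = -7 + 7 r + \frac{7 \left(-1 + r\right)}{2 H}$)
$T{\left(o \right)} = 2 o$ ($T{\left(o \right)} = 2 o 1 = 2 o$)
$T{\left(1 \right)} + q{\left(-8,-2 \right)} 95 = 2 \cdot 1 + \frac{7 \left(-1 - 2 + 2 \left(-8\right) \left(-1 - 2\right)\right)}{2 \left(-8\right)} 95 = 2 + \frac{7}{2} \left(- \frac{1}{8}\right) \left(-1 - 2 + 2 \left(-8\right) \left(-3\right)\right) 95 = 2 + \frac{7}{2} \left(- \frac{1}{8}\right) \left(-1 - 2 + 48\right) 95 = 2 + \frac{7}{2} \left(- \frac{1}{8}\right) 45 \cdot 95 = 2 - \frac{29925}{16} = - \frac{29893}{16}$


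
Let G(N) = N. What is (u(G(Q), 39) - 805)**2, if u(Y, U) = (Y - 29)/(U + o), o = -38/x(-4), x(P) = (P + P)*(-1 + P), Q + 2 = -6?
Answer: 376192089025/579121 ≈ 6.4959e+5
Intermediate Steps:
Q = -8 (Q = -2 - 6 = -8)
x(P) = 2*P*(-1 + P) (x(P) = (2*P)*(-1 + P) = 2*P*(-1 + P))
o = -19/20 (o = -38*(-1/(8*(-1 - 4))) = -38/(2*(-4)*(-5)) = -38/40 = -38*1/40 = -19/20 ≈ -0.95000)
u(Y, U) = (-29 + Y)/(-19/20 + U) (u(Y, U) = (Y - 29)/(U - 19/20) = (-29 + Y)/(-19/20 + U))
(u(G(Q), 39) - 805)**2 = (20*(-29 - 8)/(-19 + 20*39) - 805)**2 = (20*(-37)/(-19 + 780) - 805)**2 = (20*(-37)/761 - 805)**2 = (20*(1/761)*(-37) - 805)**2 = (-740/761 - 805)**2 = (-613345/761)**2 = 376192089025/579121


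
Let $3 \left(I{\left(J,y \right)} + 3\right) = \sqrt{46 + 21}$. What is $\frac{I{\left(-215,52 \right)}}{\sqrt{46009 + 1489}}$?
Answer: $\frac{\sqrt{47498} \left(-9 + \sqrt{67}\right)}{142494} \approx -0.001246$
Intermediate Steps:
$I{\left(J,y \right)} = -3 + \frac{\sqrt{67}}{3}$ ($I{\left(J,y \right)} = -3 + \frac{\sqrt{46 + 21}}{3} = -3 + \frac{\sqrt{67}}{3}$)
$\frac{I{\left(-215,52 \right)}}{\sqrt{46009 + 1489}} = \frac{-3 + \frac{\sqrt{67}}{3}}{\sqrt{46009 + 1489}} = \frac{-3 + \frac{\sqrt{67}}{3}}{\sqrt{47498}} = \left(-3 + \frac{\sqrt{67}}{3}\right) \frac{\sqrt{47498}}{47498} = \frac{\sqrt{47498} \left(-3 + \frac{\sqrt{67}}{3}\right)}{47498}$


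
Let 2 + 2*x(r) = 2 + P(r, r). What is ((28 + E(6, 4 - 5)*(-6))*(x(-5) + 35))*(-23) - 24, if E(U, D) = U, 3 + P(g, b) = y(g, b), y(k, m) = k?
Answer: 5680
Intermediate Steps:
P(g, b) = -3 + g
x(r) = -3/2 + r/2 (x(r) = -1 + (2 + (-3 + r))/2 = -1 + (-1 + r)/2 = -1 + (-1/2 + r/2) = -3/2 + r/2)
((28 + E(6, 4 - 5)*(-6))*(x(-5) + 35))*(-23) - 24 = ((28 + 6*(-6))*((-3/2 + (1/2)*(-5)) + 35))*(-23) - 24 = ((28 - 36)*((-3/2 - 5/2) + 35))*(-23) - 24 = -8*(-4 + 35)*(-23) - 24 = -8*31*(-23) - 24 = -248*(-23) - 24 = 5704 - 24 = 5680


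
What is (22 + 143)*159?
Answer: 26235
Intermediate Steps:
(22 + 143)*159 = 165*159 = 26235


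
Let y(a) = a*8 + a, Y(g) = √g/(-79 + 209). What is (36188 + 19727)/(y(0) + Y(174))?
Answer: 3634475*√174/87 ≈ 5.5106e+5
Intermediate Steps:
Y(g) = √g/130
y(a) = 9*a (y(a) = 8*a + a = 9*a)
(36188 + 19727)/(y(0) + Y(174)) = (36188 + 19727)/(9*0 + √174/130) = 55915/(0 + √174/130) = 55915/((√174/130)) = 55915*(65*√174/87) = 3634475*√174/87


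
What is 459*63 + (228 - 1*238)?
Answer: 28907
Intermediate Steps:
459*63 + (228 - 1*238) = 28917 + (228 - 238) = 28917 - 10 = 28907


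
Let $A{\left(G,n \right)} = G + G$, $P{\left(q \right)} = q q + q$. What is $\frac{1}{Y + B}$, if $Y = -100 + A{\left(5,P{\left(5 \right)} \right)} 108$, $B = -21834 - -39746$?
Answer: $\frac{1}{18892} \approx 5.2932 \cdot 10^{-5}$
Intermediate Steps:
$B = 17912$ ($B = -21834 + 39746 = 17912$)
$P{\left(q \right)} = q + q^{2}$ ($P{\left(q \right)} = q^{2} + q = q + q^{2}$)
$A{\left(G,n \right)} = 2 G$
$Y = 980$ ($Y = -100 + 2 \cdot 5 \cdot 108 = -100 + 10 \cdot 108 = -100 + 1080 = 980$)
$\frac{1}{Y + B} = \frac{1}{980 + 17912} = \frac{1}{18892}$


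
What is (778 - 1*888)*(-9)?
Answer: 990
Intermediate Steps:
(778 - 1*888)*(-9) = (778 - 888)*(-9) = -110*(-9) = 990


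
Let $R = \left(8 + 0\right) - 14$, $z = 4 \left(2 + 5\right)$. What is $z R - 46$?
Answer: $-214$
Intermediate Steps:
$z = 28$ ($z = 4 \cdot 7 = 28$)
$R = -6$ ($R = 8 - 14 = -6$)
$z R - 46 = 28 \left(-6\right) - 46 = -168 - 46 = -214$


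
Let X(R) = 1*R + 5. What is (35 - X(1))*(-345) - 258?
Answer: -10263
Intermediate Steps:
X(R) = 5 + R (X(R) = R + 5 = 5 + R)
(35 - X(1))*(-345) - 258 = (35 - (5 + 1))*(-345) - 258 = (35 - 1*6)*(-345) - 258 = (35 - 6)*(-345) - 258 = 29*(-345) - 258 = -10005 - 258 = -10263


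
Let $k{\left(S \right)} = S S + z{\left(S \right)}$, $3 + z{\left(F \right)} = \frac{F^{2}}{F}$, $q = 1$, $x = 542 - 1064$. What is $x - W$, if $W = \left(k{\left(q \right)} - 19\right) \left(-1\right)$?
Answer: $-542$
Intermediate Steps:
$x = -522$ ($x = 542 - 1064 = -522$)
$z{\left(F \right)} = -3 + F$ ($z{\left(F \right)} = -3 + \frac{F^{2}}{F} = -3 + F$)
$k{\left(S \right)} = -3 + S + S^{2}$ ($k{\left(S \right)} = S S + \left(-3 + S\right) = S^{2} + \left(-3 + S\right) = -3 + S + S^{2}$)
$W = 20$ ($W = \left(\left(-3 + 1 + 1^{2}\right) - 19\right) \left(-1\right) = \left(\left(-3 + 1 + 1\right) - 19\right) \left(-1\right) = \left(-1 - 19\right) \left(-1\right) = \left(-20\right) \left(-1\right) = 20$)
$x - W = -522 - 20 = -542$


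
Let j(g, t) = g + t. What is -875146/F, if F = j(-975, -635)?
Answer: 437573/805 ≈ 543.57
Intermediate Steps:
F = -1610 (F = -975 - 635 = -1610)
-875146/F = -875146/(-1610) = -875146*(-1/1610) = 437573/805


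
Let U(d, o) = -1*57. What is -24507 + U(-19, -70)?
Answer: -24564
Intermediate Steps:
U(d, o) = -57
-24507 + U(-19, -70) = -24507 - 57 = -24564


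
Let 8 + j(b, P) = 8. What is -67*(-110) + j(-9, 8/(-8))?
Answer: 7370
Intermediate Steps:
j(b, P) = 0 (j(b, P) = -8 + 8 = 0)
-67*(-110) + j(-9, 8/(-8)) = -67*(-110) + 0 = 7370 + 0 = 7370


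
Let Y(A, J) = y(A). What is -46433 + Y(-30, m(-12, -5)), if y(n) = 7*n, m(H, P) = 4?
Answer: -46643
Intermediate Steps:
Y(A, J) = 7*A
-46433 + Y(-30, m(-12, -5)) = -46433 + 7*(-30) = -46433 - 210 = -46643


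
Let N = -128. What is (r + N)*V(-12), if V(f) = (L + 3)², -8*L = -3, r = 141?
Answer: 9477/64 ≈ 148.08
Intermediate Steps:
L = 3/8 (L = -⅛*(-3) = 3/8 ≈ 0.37500)
V(f) = 729/64 (V(f) = (3/8 + 3)² = (27/8)² = 729/64)
(r + N)*V(-12) = (141 - 128)*(729/64) = 13*(729/64) = 9477/64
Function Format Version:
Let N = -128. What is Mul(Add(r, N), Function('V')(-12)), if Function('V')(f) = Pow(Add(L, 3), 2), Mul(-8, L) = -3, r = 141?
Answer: Rational(9477, 64) ≈ 148.08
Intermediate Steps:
L = Rational(3, 8) (L = Mul(Rational(-1, 8), -3) = Rational(3, 8) ≈ 0.37500)
Function('V')(f) = Rational(729, 64) (Function('V')(f) = Pow(Add(Rational(3, 8), 3), 2) = Pow(Rational(27, 8), 2) = Rational(729, 64))
Mul(Add(r, N), Function('V')(-12)) = Mul(Add(141, -128), Rational(729, 64)) = Mul(13, Rational(729, 64)) = Rational(9477, 64)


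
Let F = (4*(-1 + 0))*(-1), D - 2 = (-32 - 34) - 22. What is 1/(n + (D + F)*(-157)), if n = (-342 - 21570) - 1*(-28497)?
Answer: 1/19459 ≈ 5.1390e-5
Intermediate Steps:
D = -86 (D = 2 + ((-32 - 34) - 22) = 2 + (-66 - 22) = 2 - 88 = -86)
n = 6585 (n = -21912 + 28497 = 6585)
F = 4 (F = (4*(-1))*(-1) = -4*(-1) = 4)
1/(n + (D + F)*(-157)) = 1/(6585 + (-86 + 4)*(-157)) = 1/(6585 - 82*(-157)) = 1/(6585 + 12874) = 1/19459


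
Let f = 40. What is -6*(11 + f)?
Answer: -306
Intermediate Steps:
-6*(11 + f) = -6*(11 + 40) = -6*51 = -306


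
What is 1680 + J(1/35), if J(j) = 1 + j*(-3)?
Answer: 58832/35 ≈ 1680.9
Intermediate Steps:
J(j) = 1 - 3*j
1680 + J(1/35) = 1680 + (1 - 3/35) = 1680 + 32/35 = 58832/35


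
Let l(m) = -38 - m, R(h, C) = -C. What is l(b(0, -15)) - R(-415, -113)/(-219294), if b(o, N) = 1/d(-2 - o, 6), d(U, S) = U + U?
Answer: -16556471/438588 ≈ -37.750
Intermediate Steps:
d(U, S) = 2*U
b(o, N) = 1/(-4 - 2*o) (b(o, N) = 1/(2*(-2 - o)) = 1/(-4 - 2*o))
l(b(0, -15)) - R(-415, -113)/(-219294) = (-38 - (-1)/(4 + 2*0)) - (-1*(-113))/(-219294) = (-38 - (-1)/(4 + 0)) - 113*(-1)/219294 = (-38 - (-1)/4) - 1*(-113/219294) = (-38 - (-1)/4) + 113/219294 = (-38 - 1*(-¼)) + 113/219294 = (-38 + ¼) + 113/219294 = -151/4 + 113/219294 = -16556471/438588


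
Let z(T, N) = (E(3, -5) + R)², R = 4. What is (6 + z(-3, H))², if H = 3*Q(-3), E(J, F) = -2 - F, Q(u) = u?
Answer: 3025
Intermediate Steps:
H = -9 (H = 3*(-3) = -9)
z(T, N) = 49 (z(T, N) = ((-2 - 1*(-5)) + 4)² = ((-2 + 5) + 4)² = (3 + 4)² = 7² = 49)
(6 + z(-3, H))² = (6 + 49)² = 55² = 3025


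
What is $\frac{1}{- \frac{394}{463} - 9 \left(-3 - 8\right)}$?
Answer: $\frac{463}{45443} \approx 0.010189$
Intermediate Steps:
$\frac{1}{- \frac{394}{463} - 9 \left(-3 - 8\right)} = \frac{1}{\left(-394\right) \frac{1}{463} - -99} = \frac{1}{- \frac{394}{463} + 99} = \frac{1}{\frac{45443}{463}} = \frac{463}{45443}$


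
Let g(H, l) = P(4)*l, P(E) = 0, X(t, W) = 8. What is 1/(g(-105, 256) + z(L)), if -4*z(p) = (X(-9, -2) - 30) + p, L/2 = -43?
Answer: 1/27 ≈ 0.037037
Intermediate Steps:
L = -86 (L = 2*(-43) = -86)
z(p) = 11/2 - p/4 (z(p) = -((8 - 30) + p)/4 = -(-22 + p)/4 = 11/2 - p/4)
g(H, l) = 0 (g(H, l) = 0*l = 0)
1/(g(-105, 256) + z(L)) = 1/(0 + (11/2 - ¼*(-86))) = 1/(0 + (11/2 + 43/2)) = 1/(0 + 27) = 1/27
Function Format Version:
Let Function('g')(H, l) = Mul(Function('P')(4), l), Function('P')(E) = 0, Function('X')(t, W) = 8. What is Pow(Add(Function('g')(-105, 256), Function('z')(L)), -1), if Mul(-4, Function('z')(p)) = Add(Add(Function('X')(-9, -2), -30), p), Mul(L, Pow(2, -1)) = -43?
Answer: Rational(1, 27) ≈ 0.037037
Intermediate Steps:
L = -86 (L = Mul(2, -43) = -86)
Function('z')(p) = Add(Rational(11, 2), Mul(Rational(-1, 4), p)) (Function('z')(p) = Mul(Rational(-1, 4), Add(Add(8, -30), p)) = Mul(Rational(-1, 4), Add(-22, p)) = Add(Rational(11, 2), Mul(Rational(-1, 4), p)))
Function('g')(H, l) = 0 (Function('g')(H, l) = Mul(0, l) = 0)
Pow(Add(Function('g')(-105, 256), Function('z')(L)), -1) = Pow(Add(0, Add(Rational(11, 2), Mul(Rational(-1, 4), -86))), -1) = Pow(Add(0, Add(Rational(11, 2), Rational(43, 2))), -1) = Pow(Add(0, 27), -1) = Pow(27, -1) = Rational(1, 27)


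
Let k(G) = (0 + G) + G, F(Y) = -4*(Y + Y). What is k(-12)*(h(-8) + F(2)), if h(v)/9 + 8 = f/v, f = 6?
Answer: 2274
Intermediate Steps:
h(v) = -72 + 54/v (h(v) = -72 + 9*(6/v) = -72 + 54/v)
F(Y) = -8*Y
k(G) = 2*G (k(G) = G + G = 2*G)
k(-12)*(h(-8) + F(2)) = (2*(-12))*((-72 + 54/(-8)) - 8*2) = -24*((-72 + 54*(-⅛)) - 16) = -24*((-72 - 27/4) - 16) = -24*(-315/4 - 16) = -24*(-379/4) = 2274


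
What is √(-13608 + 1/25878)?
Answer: I*√9112881363594/25878 ≈ 116.65*I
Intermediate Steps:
√(-13608 + 1/25878) = √(-352147823/25878) = I*√9112881363594/25878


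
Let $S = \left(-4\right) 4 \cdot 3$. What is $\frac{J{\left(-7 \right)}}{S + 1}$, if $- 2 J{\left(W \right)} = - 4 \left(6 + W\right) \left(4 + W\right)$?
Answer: $- \frac{6}{47} \approx -0.12766$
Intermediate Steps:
$S = -48$ ($S = \left(-16\right) 3 = -48$)
$J{\left(W \right)} = - \frac{\left(-24 - 4 W\right) \left(4 + W\right)}{2}$ ($J{\left(W \right)} = - \frac{- 4 \left(6 + W\right) \left(4 + W\right)}{2} = - \frac{\left(-24 - 4 W\right) \left(4 + W\right)}{2}$)
$\frac{J{\left(-7 \right)}}{S + 1} = \frac{48 + 2 \left(-7\right)^{2} + 20 \left(-7\right)}{-48 + 1} = \frac{48 + 2 \cdot 49 - 140}{-47} = \left(48 + 98 - 140\right) \left(- \frac{1}{47}\right) = 6 \left(- \frac{1}{47}\right) = - \frac{6}{47}$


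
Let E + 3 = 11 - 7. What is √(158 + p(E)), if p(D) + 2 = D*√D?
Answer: √157 ≈ 12.530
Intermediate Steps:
E = 1 (E = -3 + (11 - 7) = -3 + 4 = 1)
p(D) = -2 + D^(3/2) (p(D) = -2 + D*√D = -2 + D^(3/2))
√(158 + p(E)) = √(158 + (-2 + 1^(3/2))) = √(158 + (-2 + 1)) = √(158 - 1) = √157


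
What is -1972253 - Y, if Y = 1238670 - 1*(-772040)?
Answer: -3982963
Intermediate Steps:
Y = 2010710 (Y = 1238670 + 772040 = 2010710)
-1972253 - Y = -1972253 - 1*2010710 = -1972253 - 2010710 = -3982963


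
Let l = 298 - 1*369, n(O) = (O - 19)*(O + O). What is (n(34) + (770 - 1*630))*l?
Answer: -82360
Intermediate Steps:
n(O) = 2*O*(-19 + O) (n(O) = (-19 + O)*(2*O) = 2*O*(-19 + O))
l = -71 (l = 298 - 369 = -71)
(n(34) + (770 - 1*630))*l = (2*34*(-19 + 34) + (770 - 1*630))*(-71) = (2*34*15 + (770 - 630))*(-71) = (1020 + 140)*(-71) = 1160*(-71) = -82360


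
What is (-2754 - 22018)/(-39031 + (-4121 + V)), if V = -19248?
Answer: 6193/15600 ≈ 0.39699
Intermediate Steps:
(-2754 - 22018)/(-39031 + (-4121 + V)) = (-2754 - 22018)/(-39031 + (-4121 - 19248)) = -24772/(-39031 - 23369) = -24772/(-62400) = -24772*(-1/62400) = 6193/15600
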